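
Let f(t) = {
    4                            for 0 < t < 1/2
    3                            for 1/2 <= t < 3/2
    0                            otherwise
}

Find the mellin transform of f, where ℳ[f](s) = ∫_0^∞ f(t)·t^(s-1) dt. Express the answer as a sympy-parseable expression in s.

split f at 1/2: ℳ[f](s) collects 2 kernel integrals
piece [0, 1/2): integrate 4 against the kernel
segment 1/2 to 3/2 holds 3; add its integral

(3*3**s + 1)/(2**s*s)
  Re(s) > 0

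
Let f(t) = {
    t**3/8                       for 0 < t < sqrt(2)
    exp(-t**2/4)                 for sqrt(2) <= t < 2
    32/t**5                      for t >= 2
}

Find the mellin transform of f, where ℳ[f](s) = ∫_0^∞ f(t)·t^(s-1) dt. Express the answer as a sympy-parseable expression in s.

2**(s/2)*(2*2**(s/2)*(s - 5)*(s + 3)*uppergamma(s/2, 1/2) - 2*2**(s/2)*(s - 5)*(s + 3)*uppergamma(s/2, 1) - 4*2**(s/2)*(s + 3) + sqrt(2)*(s - 5))/(4*(s - 5)*(s + 3))
  -3 < Re(s) < 5

reversing the common scale on t: t**3 on [0, sqrt(2)/2); exp(-t**2) on [sqrt(2)/2, 1); t**(-5) on [1, ∞)
invert the power substitution to get t**(3/2) on [0, 1/2); exp(-t) on [1/2, 1); t**(-5/2) on [1, ∞)
the 3 pieces separated at sqrt(2), 2 each add one integral
∫ t**3/8·t^(s-1) over [0, sqrt(2))
∫ exp(-t**2/4)·t^(s-1) over [sqrt(2), 2)
segment 2 to ∞ holds 32/t**5; add its integral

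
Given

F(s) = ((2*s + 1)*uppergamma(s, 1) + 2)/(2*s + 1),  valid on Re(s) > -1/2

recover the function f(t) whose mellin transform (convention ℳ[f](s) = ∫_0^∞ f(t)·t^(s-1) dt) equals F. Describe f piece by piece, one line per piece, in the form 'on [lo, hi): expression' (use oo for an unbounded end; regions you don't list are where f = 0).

on [0, 1): sqrt(t)
on [1, oo): exp(-t)

split f at 1: ℳ[f](s) collects 2 kernel integrals
between 0 and 1 the integrand is sqrt(t)·t^(s-1)
∫ exp(-t)·t^(s-1) over [1, ∞)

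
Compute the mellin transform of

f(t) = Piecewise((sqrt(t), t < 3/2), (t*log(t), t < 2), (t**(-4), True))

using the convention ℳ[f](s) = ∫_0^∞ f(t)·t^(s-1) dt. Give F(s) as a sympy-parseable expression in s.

cuts at 3/2, 2: linearity sums the 3 kernel integrals
for t in [0, 3/2): the term is ∫ sqrt(t)·t^(s-1)
over [3/2, 2), the kernel integral of t*log(t) enters the sum
∫ over [2, ∞) of t**(-4)·t^(s-1) joins the sum

(-32*2**(2*s)*(s - 4)*(2*s + 1) + 3**s*s*(s - 4)*(2*s + 1)*(-24*log(3) + 24*log(2)) + 3**s*(s - 4)*(2*s + 1)*(-24*log(3) + 24*log(2)) + 24*3**s*(s - 4)*(2*s + 1) + 16*3**s*sqrt(6)*(s - 4)*(s**2 + 2*s + 1) + 32*4**s*s*(s - 4)*(2*s + 1)*log(2) + 32*4**s*(s - 4)*(2*s + 1)*log(2) - 4**s*(2*s + 1)*(s**2 + 2*s + 1))/(16*2**s*(s - 4)*(2*s + 1)*(s**2 + 2*s + 1))
  -1/2 < Re(s) < 4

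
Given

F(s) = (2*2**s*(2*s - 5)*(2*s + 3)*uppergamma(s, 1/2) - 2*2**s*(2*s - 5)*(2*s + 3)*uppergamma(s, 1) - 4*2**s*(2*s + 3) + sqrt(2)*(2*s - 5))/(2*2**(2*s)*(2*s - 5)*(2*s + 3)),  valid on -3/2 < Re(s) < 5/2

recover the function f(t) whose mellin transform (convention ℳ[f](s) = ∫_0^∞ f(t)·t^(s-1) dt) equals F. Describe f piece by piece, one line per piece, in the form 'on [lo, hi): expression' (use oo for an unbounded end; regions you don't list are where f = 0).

reversing the common scale on t: t**(3/2) on [0, 1/2); exp(-t) on [1/2, 1); t**(-5/2) on [1, ∞)
treat the 3 regions marked off by 1/4, 1/2 separately and sum
piece [0, 1/4): integrate 2*sqrt(2)*t**(3/2) against the kernel
segment [1/4, 1/2) carries exp(-2*t); integrate it
for t in [1/2, ∞): the term is ∫ sqrt(2)/(8*t**(5/2))·t^(s-1)

on [0, 1/4): 2*sqrt(2)*t**(3/2)
on [1/4, 1/2): exp(-2*t)
on [1/2, oo): sqrt(2)/(8*t**(5/2))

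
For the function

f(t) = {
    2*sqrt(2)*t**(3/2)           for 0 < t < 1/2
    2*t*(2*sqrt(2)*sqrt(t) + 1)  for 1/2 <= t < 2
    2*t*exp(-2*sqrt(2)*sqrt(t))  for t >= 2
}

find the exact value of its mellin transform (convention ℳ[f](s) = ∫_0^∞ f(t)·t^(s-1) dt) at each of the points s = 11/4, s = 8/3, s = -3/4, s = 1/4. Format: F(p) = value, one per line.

reversing the common scale on t: t**(3/2) on [0, 1); t*(2*sqrt(t) + 1) on [1, 4); t*exp(-2*sqrt(t)) on [4, ∞)
remove the shared t-power first: sqrt(t) on [0, 1); 2*sqrt(t) + 1 on [1, 4); exp(-2*sqrt(t)) on [4, ∞)
remove the power substitution first: t on [0, 1); 2*t + 1 on [1, 2); exp(-2*t) on [2, ∞)
linearity at 1/2, 2 turns ℳ[f](s) into 3 summed integrals
[0, 1/2) adds the kernel integral of 2*sqrt(2)*t**(3/2)
∫ over [1/2, 2) of 2*t*(2*sqrt(2)*sqrt(t) + 1)·t^(s-1) joins the sum
for t in [2, ∞): the term is ∫ 2*t*exp(-2*sqrt(2)*sqrt(t))·t^(s-1)

F(11/4) = 2**(1/4)*(sqrt(2)*(34459425*sqrt(pi)*exp(4)*erfc(2) + 3064968420)/33423360 + (-2097152 + 645922816*sqrt(2))*exp(4)/33423360)*exp(-4)
F(8/3) = -141*2**(1/3)/2200 + uppergamma(22/3, 4)/512 + 5424*2**(2/3)/275
F(-3/4) = 2*2**(1/4)*(-8*sqrt(2) + 3*sqrt(pi)*erfc(2) + 28)/3
F(1/4) = 2**(1/4)*(-384*sqrt(2)*exp(4) + 105*sqrt(pi)*exp(4)*erfc(2) + 1540 + 6912*exp(4))*exp(-4)/560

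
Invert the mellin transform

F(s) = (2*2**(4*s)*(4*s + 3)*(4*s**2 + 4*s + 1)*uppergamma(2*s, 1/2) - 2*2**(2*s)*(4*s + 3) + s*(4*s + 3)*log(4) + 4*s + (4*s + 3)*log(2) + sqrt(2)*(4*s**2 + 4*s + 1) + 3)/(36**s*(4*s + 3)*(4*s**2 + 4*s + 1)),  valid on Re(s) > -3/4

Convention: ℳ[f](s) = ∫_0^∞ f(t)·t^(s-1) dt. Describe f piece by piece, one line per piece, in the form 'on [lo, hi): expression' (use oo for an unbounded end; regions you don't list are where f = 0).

on [0, 1/36): 3*sqrt(3)*t**(3/4)
on [1/36, 1/9): 3*sqrt(t)*log(3*sqrt(t))
on [1/9, oo): exp(-3*sqrt(t)/2)

strip the power substitution: 3*sqrt(3)*t**(3/2) on [0, 1/6); 3*t*log(3*t) on [1/6, 1/3); exp(-3*t/2) on [1/3, ∞)
strip the common scale on t: t**(3/2) on [0, 1/2); t*log(t) on [1/2, 1); exp(-t/2) on [1, ∞)
along the cuts 1/36, 1/9, ℳ[f](s) splits into 3 integrals
piece [0, 1/36): integrate 3*sqrt(3)*t**(3/4) against the kernel
segment [1/36, 1/9) carries 3*sqrt(t)*log(3*sqrt(t)); integrate it
segment 1/9 to ∞ holds exp(-3*sqrt(t)/2); add its integral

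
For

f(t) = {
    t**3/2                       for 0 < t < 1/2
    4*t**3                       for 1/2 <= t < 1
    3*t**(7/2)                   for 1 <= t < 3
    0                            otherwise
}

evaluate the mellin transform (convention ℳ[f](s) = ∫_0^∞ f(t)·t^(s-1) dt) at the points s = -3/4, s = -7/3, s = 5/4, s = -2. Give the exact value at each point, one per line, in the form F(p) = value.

decompose at 1/2, 1; ℳ[f](s) sums the 3 pieces' integrals
segment 0 to 1/2 holds t**3/2; add its integral
[1/2, 1) adds the kernel integral of 4*t**3
for t in [1, 3): the term is ∫ 3*t**(7/2)·t^(s-1)

F(-3/4) = -7*2**(3/4)/36 + 68/99 + 108*3**(3/4)/11
F(-7/3) = -21*2**(1/3)/8 + 24/7 + 54*3**(1/6)/7
F(5/4) = -7*2**(3/4)/272 + 100/323 + 972*3**(3/4)/19
F(-2) = 1/4 + 6*sqrt(3)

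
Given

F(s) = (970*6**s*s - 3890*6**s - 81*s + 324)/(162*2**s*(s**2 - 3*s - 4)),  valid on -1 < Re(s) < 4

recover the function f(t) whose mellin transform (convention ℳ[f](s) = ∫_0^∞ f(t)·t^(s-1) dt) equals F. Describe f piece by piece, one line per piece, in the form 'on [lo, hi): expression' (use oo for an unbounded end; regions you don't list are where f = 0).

split f at 1/2, 3: ℳ[f](s) collects 3 kernel integrals
piece [0, 1/2): integrate t against the kernel
the [1/2, 3) slice contributes ∫ 2*t·t^(s-1) dt
∫ over [3, ∞) of t**(-4)·t^(s-1) joins the sum

on [0, 1/2): t
on [1/2, 3): 2*t
on [3, oo): t**(-4)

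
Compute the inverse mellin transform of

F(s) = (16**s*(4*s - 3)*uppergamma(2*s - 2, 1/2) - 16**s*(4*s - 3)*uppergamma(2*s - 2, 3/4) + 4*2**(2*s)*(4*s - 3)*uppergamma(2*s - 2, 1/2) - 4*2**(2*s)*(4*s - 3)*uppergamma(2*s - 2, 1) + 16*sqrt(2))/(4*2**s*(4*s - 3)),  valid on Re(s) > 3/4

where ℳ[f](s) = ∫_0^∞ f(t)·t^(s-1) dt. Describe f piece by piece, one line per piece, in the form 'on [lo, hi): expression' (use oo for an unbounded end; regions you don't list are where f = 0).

the shared t-power comes off first: 2**(3/4)*t**(1/4)/2 on [0, 1/2); exp(-sqrt(2)*sqrt(t)/2) on [1/2, 2); exp(-sqrt(2)*sqrt(t)/4) on [2, 9/2)
back out the common scale on t: t**(1/4) on [0, 1/4); exp(-sqrt(t)) on [1/4, 1); exp(-sqrt(t)/2) on [1, 9/4)
invert the power substitution to get sqrt(t) on [0, 1/2); exp(-t) on [1/2, 1); exp(-t/2) on [1, 3/2)
breakpoints 1/2, 2: one integral from each of the 3 segments
[0, 1/2) adds the kernel integral of 2**(3/4)/(2*t**(3/4))
∫ exp(-sqrt(2)*sqrt(t)/2)/t·t^(s-1) over [1/2, 2)
∫ over [2, 9/2) of exp(-sqrt(2)*sqrt(t)/4)/t·t^(s-1) joins the sum

on [0, 1/2): 2**(3/4)/(2*t**(3/4))
on [1/2, 2): exp(-sqrt(2)*sqrt(t)/2)/t
on [2, 9/2): exp(-sqrt(2)*sqrt(t)/4)/t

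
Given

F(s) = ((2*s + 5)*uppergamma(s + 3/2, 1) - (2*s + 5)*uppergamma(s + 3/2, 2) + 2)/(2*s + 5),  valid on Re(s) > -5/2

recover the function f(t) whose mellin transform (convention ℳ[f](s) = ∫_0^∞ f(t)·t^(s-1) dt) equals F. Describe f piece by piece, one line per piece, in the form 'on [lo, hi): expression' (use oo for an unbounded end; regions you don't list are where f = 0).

reversing the shared t-power: t**2 on [0, 1); t*exp(-t) on [1, 2)
remove the shared t-power first: t on [0, 1); exp(-t) on [1, 2)
integrate the 2 segments split at 1, then add the results
the [0, 1) slice contributes ∫ t**(5/2)·t^(s-1) dt
segment [1, 2) carries t**(3/2)*exp(-t); integrate it

on [0, 1): t**(5/2)
on [1, 2): t**(3/2)*exp(-t)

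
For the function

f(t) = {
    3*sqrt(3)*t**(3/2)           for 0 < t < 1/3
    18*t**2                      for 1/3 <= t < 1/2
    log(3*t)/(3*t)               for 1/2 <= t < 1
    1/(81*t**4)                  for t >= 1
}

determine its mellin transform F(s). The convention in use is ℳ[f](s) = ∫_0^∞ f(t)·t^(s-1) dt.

(324*2**s*(s - 4)*(s + 2)*(s**2 - 2*s + 1) - 324*2**s*(s - 4)*(2*s + 3)*(s**2 - 2*s + 1) - 108*3**s*s*(s - 4)*(s + 2)*(2*s + 3)*log(3) + 108*3**s*s*(s - 4)*(s + 2)*(2*s + 3)*log(2) - 108*3**s*(s - 4)*(s + 2)*(2*s + 3)*log(2) + 108*3**s*(s - 4)*(s + 2)*(2*s + 3) + 108*3**s*(s - 4)*(s + 2)*(2*s + 3)*log(3) + 729*3**s*(s - 4)*(2*s + 3)*(s**2 - 2*s + 1) + 54*6**s*s*(s - 4)*(s + 2)*(2*s + 3)*log(3) - 54*6**s*(s - 4)*(s + 2)*(2*s + 3)*log(3) - 54*6**s*(s - 4)*(s + 2)*(2*s + 3) - 2*6**s*(s + 2)*(2*s + 3)*(s**2 - 2*s + 1))/(162*6**s*(s - 4)*(s + 2)*(2*s + 3)*(s**2 - 2*s + 1))
  -3/2 < Re(s) < 4

strip the common scale on t: t**(3/2) on [0, 1); 2*t**2 on [1, 3/2); log(t)/t on [3/2, 3); …
along the cuts 1/3, 1/2, 1, ℳ[f](s) splits into 4 integrals
piece [0, 1/3): integrate 3*sqrt(3)*t**(3/2) against the kernel
piece [1/3, 1/2): integrate 18*t**2 against the kernel
between 1/2 and 1 the integrand is log(3*t)/(3*t)·t^(s-1)
on [1, ∞) integrate f = 1/(81*t**4) against the kernel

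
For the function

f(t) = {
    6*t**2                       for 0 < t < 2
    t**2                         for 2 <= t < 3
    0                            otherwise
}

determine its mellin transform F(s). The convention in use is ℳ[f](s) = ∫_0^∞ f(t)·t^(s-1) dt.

f breaks at 2 into 2 integrals to sum
between 0 and 2 the integrand is 6*t**2·t^(s-1)
piece [2, 3): integrate t**2 against the kernel

(20*2**s + 9*3**s)/(s + 2)
  Re(s) > -2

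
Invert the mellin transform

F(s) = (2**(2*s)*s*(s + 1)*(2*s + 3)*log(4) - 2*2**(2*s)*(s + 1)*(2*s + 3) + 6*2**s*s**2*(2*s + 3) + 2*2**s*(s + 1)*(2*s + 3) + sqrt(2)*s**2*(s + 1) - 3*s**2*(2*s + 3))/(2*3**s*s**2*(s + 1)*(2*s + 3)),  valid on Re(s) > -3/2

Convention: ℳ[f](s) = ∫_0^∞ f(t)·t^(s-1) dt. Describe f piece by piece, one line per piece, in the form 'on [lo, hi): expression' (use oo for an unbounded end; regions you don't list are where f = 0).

on [0, 1/3): 3*sqrt(6)*t**(3/2)/4
on [1/3, 2/3): 9*t/2
on [2/3, 4/3): log(3*t/2)

the common scale on t comes off first: sqrt(2)*t**(3/2)/4 on [0, 1); 3*t/2 on [1, 2); log(t/2) on [2, 4)
invert the common scale on t to get t**(3/2) on [0, 1/2); 3*t on [1/2, 1); log(t) on [1, 2)
breakpoints 1/3, 2/3: one integral from each of the 3 segments
[0, 1/3) adds the kernel integral of 3*sqrt(6)*t**(3/2)/4
on [1/3, 2/3): add ∫ 9*t/2·t^(s-1) dt
on [2/3, 4/3): add ∫ log(3*t/2)·t^(s-1) dt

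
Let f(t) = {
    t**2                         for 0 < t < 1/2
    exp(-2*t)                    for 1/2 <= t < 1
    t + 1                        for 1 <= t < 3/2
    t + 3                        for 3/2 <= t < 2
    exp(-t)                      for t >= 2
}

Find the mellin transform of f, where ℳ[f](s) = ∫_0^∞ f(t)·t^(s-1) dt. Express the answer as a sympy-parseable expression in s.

integrate the 5 segments split at 1/2, 1, 3/2, 2, then add the results
between 0 and 1/2 the integrand is t**2·t^(s-1)
segment 1/2 to 1 holds exp(-2*t); add its integral
the [1, 3/2) slice contributes ∫ (t + 1)·t^(s-1) dt
segment 3/2 to 2 holds (t + 3); add its integral
the [2, ∞) slice contributes ∫ exp(-t)·t^(s-1) dt

(20*2**(2*s)*s*(s + 2) + 12*2**(2*s)*(s + 2) + 4*2**s*s*(s + 1)*(s + 2)*uppergamma(s, 2) - 8*2**s*s*(s + 2) - 4*2**s*(s + 2) - 8*3**s*s*(s + 2) - 8*3**s*(s + 2) + 4*s*(s + 1)*(s + 2)*uppergamma(s, 1) - 4*s*(s + 1)*(s + 2)*uppergamma(s, 2) + s*(s + 1))/(4*2**s*s*(s + 1)*(s + 2))
  Re(s) > -2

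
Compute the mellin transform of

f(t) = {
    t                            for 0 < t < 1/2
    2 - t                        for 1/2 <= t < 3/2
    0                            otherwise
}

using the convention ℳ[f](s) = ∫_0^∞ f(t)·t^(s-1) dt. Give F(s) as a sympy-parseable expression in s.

(3**s*s + 4*3**s - 2*s - 4)/(2*2**s*s*(s + 1))
  Re(s) > -1

split f at 1/2: ℳ[f](s) collects 2 kernel integrals
on [0, 1/2): add ∫ t·t^(s-1) dt
over [1/2, 3/2), the kernel integral of (2 - t) enters the sum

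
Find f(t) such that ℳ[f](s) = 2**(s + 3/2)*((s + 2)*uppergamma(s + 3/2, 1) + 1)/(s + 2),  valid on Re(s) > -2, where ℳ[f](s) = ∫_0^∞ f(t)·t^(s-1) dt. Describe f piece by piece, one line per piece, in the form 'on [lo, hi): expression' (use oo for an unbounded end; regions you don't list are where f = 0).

on [0, 2): sqrt(2)*t**2/2
on [2, oo): t**(3/2)*exp(-t/2)

peel off the shared t-power: sqrt(2)*t**(3/2)/2 on [0, 2); t*exp(-t/2) on [2, ∞)
strip the shared t-power: sqrt(2)*sqrt(t)/2 on [0, 2); exp(-t/2) on [2, ∞)
back out the common scale on t: sqrt(t) on [0, 1); exp(-t) on [1, ∞)
cuts at 2: linearity sums the 2 kernel integrals
segment [0, 2) carries sqrt(2)*t**2/2; integrate it
on [2, ∞): add ∫ t**(3/2)*exp(-t/2)·t^(s-1) dt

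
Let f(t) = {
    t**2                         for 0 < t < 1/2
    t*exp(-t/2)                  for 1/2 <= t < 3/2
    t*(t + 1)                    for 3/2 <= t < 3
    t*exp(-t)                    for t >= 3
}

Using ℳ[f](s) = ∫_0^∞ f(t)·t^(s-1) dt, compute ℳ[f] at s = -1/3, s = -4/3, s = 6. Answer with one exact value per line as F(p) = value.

F(-1/3) = -6*2**(1/3)*3**(2/3)/5 - 2**(2/3)*uppergamma(2/3, 3/4) + uppergamma(2/3, 3) + 3*2**(1/3)/20 + 2**(2/3)*uppergamma(2/3, 1/4) + 33*3**(2/3)/10
F(-4/3) = 2**(1/3)*(-2*2**(1/3)*uppergamma(-1/3, 3/4) + 2*2**(2/3)*uppergamma(-1/3, 3) + 3**(2/3) + 3 + 2*2**(1/3)*uppergamma(-1/3, 1/4) + 6**(2/3))/4
F(6) = -6243201*exp(-3/4)/32 + 13977*exp(-3) + 1009711/896 + 3786745*exp(-1/4)/32

the shared t-power comes off first: t on [0, 1/2); exp(-t/2) on [1/2, 3/2); t + 1 on [3/2, 3); …
along the cuts 1/2, 3/2, 3, ℳ[f](s) splits into 4 integrals
segment [0, 1/2) carries t**2; integrate it
between 1/2 and 3/2 the integrand is t*exp(-t/2)·t^(s-1)
∫ t*(t + 1)·t^(s-1) over [3/2, 3)
∫ over [3, ∞) of t*exp(-t)·t^(s-1) joins the sum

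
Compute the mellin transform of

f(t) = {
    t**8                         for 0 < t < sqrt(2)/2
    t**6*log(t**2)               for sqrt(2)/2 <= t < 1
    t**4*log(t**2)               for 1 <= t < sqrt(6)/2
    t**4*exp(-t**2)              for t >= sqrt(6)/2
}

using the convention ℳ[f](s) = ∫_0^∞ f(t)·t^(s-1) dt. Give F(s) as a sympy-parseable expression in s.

(8*2**(s/2)*(s + 4)**2*(s + 8)*(4*s + (s + 4)**2 + 20)*uppergamma(s/2 + 2, 3/2) - 32*2**(s/2)*(s + 4)**2*(s + 8) + 32*2**(s/2)*(s + 8)*(4*s + (s + 4)**2 + 20) + 3**(s/2)*(s + 4)*(s + 8)*(-36*log(2) + 36*log(3))*(4*s + (s + 4)**2 + 20) - 72*3**(s/2)*(s + 8)*(4*s + (s + 4)**2 + 20) + (s + 4)**3*(s + 8)*log(4) + 4*(s + 4)**2*(s + 8)*log(2) + 4*(s + 4)**2*(s + 8) + (s + 4)**2*(4*s + (s + 4)**2 + 20))/(16*2**(s/2)*(s + 4)**2*(s + 8)*(4*s + (s + 4)**2 + 20))
  Re(s) > -8

remove the power substitution first: t**4 on [0, 1/2); t**3*log(t) on [1/2, 1); t**2*log(t) on [1, 3/2); …
the shared t-power comes off first: t**2 on [0, 1/2); t*log(t) on [1/2, 1); log(t) on [1, 3/2); …
treat the 4 regions marked off by sqrt(2)/2, 1, sqrt(6)/2 separately and sum
the [0, sqrt(2)/2) slice contributes ∫ t**8·t^(s-1) dt
segment [sqrt(2)/2, 1) carries t**6*log(t**2); integrate it
on [1, sqrt(6)/2) integrate f = t**4*log(t**2) against the kernel
on [sqrt(6)/2, ∞): add ∫ t**4*exp(-t**2)·t^(s-1) dt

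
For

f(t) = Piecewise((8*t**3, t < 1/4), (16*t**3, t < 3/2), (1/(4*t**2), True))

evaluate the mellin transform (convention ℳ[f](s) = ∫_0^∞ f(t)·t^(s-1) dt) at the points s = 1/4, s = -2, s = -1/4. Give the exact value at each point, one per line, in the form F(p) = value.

undo the common scale on t: t**3 on [0, 1/2); 2*t**3 on [1/2, 3); t**(-2) on [3, ∞)
strip the shared t-power: t on [0, 1/2); 2*t on [1/2, 3); t**(-4) on [3, ∞)
breakpoints 1/4, 3/2: one integral from each of the 3 segments
over [0, 1/4), the kernel integral of 8*t**3 enters the sum
[1/4, 3/2) adds the kernel integral of 16*t**3
∫ 1/(4*t**2)·t^(s-1) over [3/2, ∞)

F(1/4) = sqrt(2)*(-63 + 27320*6**(1/4))/3276
F(-2) = 1783/81
F(-1/4) = sqrt(2)*(-243 + 17540*6**(3/4))/5346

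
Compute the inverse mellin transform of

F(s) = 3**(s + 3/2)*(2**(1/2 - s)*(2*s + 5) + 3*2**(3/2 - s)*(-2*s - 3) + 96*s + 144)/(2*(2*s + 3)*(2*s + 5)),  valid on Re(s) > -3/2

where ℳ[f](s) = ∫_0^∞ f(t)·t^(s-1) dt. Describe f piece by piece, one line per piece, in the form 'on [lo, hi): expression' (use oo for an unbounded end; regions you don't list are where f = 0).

on [0, 3/2): t**(3/2)
on [3/2, 3): 4*t**(5/2)

linearity at 3/2 turns ℳ[f](s) into 2 summed integrals
∫ over [0, 3/2) of t**(3/2)·t^(s-1) joins the sum
[3/2, 3) adds the kernel integral of 4*t**(5/2)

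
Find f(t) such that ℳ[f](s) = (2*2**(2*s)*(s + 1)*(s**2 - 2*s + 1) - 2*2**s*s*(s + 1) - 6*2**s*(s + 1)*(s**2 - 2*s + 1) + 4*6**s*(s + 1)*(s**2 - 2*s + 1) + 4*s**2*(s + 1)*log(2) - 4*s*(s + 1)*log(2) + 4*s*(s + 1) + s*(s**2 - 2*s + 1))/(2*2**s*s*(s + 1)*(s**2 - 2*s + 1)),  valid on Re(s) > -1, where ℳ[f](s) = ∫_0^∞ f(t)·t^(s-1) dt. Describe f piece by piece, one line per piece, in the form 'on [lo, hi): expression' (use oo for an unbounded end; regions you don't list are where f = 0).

slice at 1/2, 1, 2, transform all 4 pieces, and sum them
on [0, 1/2): add ∫ t·t^(s-1) dt
[1/2, 1) adds the kernel integral of log(t)/t
∫ 3·t^(s-1) over [1, 2)
over [2, 3), the kernel integral of 2 enters the sum

on [0, 1/2): t
on [1/2, 1): log(t)/t
on [1, 2): 3
on [2, 3): 2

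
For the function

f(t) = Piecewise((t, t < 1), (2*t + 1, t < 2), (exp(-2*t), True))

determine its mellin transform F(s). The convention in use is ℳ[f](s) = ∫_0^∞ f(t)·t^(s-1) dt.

(2**s*s*(s + 1)*uppergamma(s, 4) - 2*4**s*s - 4**s + 5*8**s*s + 8**s)/(4**s*s*(s + 1))
  Re(s) > -1

decompose at 1, 2; ℳ[f](s) sums the 3 pieces' integrals
∫ t·t^(s-1) over [0, 1)
[1, 2) adds the kernel integral of (2*t + 1)
between 2 and ∞ the integrand is exp(-2*t)·t^(s-1)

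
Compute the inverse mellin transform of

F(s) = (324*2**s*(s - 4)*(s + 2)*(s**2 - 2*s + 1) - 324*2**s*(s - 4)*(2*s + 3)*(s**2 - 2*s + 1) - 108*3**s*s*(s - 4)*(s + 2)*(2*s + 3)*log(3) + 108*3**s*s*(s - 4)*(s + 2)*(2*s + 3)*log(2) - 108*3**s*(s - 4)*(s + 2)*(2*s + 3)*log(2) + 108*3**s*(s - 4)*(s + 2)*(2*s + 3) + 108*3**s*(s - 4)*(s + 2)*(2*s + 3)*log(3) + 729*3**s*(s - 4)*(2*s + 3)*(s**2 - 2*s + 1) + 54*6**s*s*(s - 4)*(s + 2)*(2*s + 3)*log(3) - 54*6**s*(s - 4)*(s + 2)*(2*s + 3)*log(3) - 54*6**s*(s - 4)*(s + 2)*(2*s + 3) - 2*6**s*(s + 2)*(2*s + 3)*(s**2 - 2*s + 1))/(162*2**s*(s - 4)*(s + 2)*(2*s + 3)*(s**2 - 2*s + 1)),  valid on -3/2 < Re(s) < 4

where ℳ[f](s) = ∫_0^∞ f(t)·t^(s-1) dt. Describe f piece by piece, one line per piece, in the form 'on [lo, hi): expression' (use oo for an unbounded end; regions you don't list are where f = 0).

f breaks at 1, 3/2, 3 into 4 integrals to sum
segment [0, 1) carries t**(3/2); integrate it
the [1, 3/2) slice contributes ∫ 2*t**2·t^(s-1) dt
segment 3/2 to 3 holds log(t)/t; add its integral
over [3, ∞), the kernel integral of t**(-4) enters the sum

on [0, 1): t**(3/2)
on [1, 3/2): 2*t**2
on [3/2, 3): log(t)/t
on [3, oo): t**(-4)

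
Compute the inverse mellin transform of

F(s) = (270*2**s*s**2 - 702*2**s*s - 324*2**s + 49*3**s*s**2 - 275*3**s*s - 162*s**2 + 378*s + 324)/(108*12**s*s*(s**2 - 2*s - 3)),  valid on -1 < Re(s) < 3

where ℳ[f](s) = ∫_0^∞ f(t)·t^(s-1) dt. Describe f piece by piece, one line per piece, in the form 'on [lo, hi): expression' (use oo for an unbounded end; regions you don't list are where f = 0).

undo the common scale on t: 2*t on [0, 1/4); 4*t + 1 on [1/4, 1/2); t on [1/2, 3/4); …
the common scale on t comes off first: t on [0, 1/2); 2*t + 1 on [1/2, 1); t/2 on [1, 3/2); …
cuts at 1/12, 1/6, 1/4: linearity sums the 4 kernel integrals
segment [0, 1/12) carries 6*t; integrate it
segment [1/12, 1/6) carries (12*t + 1); integrate it
for t in [1/6, 1/4): the term is ∫ 3*t·t^(s-1)
the [1/4, ∞) slice contributes ∫ 1/(216*t**3)·t^(s-1) dt

on [0, 1/12): 6*t
on [1/12, 1/6): 12*t + 1
on [1/6, 1/4): 3*t
on [1/4, oo): 1/(216*t**3)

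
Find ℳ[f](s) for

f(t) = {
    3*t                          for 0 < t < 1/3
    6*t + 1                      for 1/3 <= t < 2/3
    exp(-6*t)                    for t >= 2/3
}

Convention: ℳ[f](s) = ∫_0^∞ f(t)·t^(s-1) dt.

back out the common scale on t: t on [0, 1); 2*t + 1 on [1, 2); exp(-2*t) on [2, ∞)
treat the 3 regions marked off by 1/3, 2/3 separately and sum
segment [0, 1/3) carries 3*t; integrate it
for t in [1/3, 2/3): the term is ∫ (6*t + 1)·t^(s-1)
∫ exp(-6*t)·t^(s-1) over [2/3, ∞)

(2**s*s*(s + 1)*uppergamma(s, 4) - 2*4**s*s - 4**s + 5*8**s*s + 8**s)/(12**s*s*(s + 1))
  Re(s) > -1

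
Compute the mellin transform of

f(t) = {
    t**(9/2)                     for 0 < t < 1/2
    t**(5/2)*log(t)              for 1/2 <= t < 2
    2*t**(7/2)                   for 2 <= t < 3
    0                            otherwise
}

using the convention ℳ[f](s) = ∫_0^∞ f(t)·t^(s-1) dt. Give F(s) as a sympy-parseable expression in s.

the shared t-power comes off first: t**(5/2) on [0, 1/2); sqrt(t)*log(t) on [1/2, 2); 2*t**(3/2) on [2, 3)
the shared t-power comes off first: t**2 on [0, 1/2); log(t) on [1/2, 2); 2*t on [2, 3)
the 3 pieces separated at 1/2, 2 each add one integral
segment 0 to 1/2 holds t**(9/2); add its integral
segment 1/2 to 2 holds t**(5/2)*log(t); add its integral
on [2, 3): add ∫ 2*t**(7/2)·t^(s-1) dt

2**(-s - 5/2)*(-16*2**(2*s + 5)*(s + 5/2)**2*(s + 9/2) + 4*2**(2*s + 5)*(s + 5/2)*(s + 7/2)*(s + 9/2)*log(2) - 4*2**(2*s + 5)*(s + 7/2)*(s + 9/2) + 24*6**(s + 5/2)*(s + 5/2)**2*(s + 9/2) + (s + 5/2)**2*(s + 7/2) + 4*(s + 5/2)*(s + 7/2)*(s + 9/2)*log(2) + (s + 9/2)*(4*s + 14))/(4*(s + 5/2)**2*(s + 7/2)*(s + 9/2))
  Re(s) > -9/2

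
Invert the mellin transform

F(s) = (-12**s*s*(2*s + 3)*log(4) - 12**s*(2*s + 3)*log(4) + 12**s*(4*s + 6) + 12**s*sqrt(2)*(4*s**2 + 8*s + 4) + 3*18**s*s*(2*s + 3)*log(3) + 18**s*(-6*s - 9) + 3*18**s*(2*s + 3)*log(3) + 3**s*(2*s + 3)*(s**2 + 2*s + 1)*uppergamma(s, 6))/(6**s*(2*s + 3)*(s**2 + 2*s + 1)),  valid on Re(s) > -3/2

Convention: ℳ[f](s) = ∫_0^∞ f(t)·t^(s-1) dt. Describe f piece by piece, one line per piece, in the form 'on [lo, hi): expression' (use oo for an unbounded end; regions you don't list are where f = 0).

on [0, 2): t**(3/2)
on [2, 3): t*log(t)
on [3, oo): exp(-2*t)

decompose at 2, 3; ℳ[f](s) sums the 3 pieces' integrals
piece [0, 2): integrate t**(3/2) against the kernel
segment [2, 3) carries t*log(t); integrate it
segment [3, ∞) carries exp(-2*t); integrate it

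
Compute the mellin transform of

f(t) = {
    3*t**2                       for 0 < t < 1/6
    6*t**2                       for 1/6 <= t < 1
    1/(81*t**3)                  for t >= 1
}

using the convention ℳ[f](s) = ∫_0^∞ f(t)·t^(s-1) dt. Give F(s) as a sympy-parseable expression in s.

(1940*6**s*s - 5840*6**s - 27*s + 81)/(324*6**s*(s**2 - s - 6))
  -2 < Re(s) < 3

back out the shared t-power: 3*t on [0, 1/6); 6*t on [1/6, 1); 1/(81*t**4) on [1, ∞)
peel off the common scale on t: t on [0, 1/2); 2*t on [1/2, 3); t**(-4) on [3, ∞)
the 3 pieces separated at 1/6, 1 each add one integral
piece [0, 1/6): integrate 3*t**2 against the kernel
the [1/6, 1) slice contributes ∫ 6*t**2·t^(s-1) dt
between 1 and ∞ the integrand is 1/(81*t**3)·t^(s-1)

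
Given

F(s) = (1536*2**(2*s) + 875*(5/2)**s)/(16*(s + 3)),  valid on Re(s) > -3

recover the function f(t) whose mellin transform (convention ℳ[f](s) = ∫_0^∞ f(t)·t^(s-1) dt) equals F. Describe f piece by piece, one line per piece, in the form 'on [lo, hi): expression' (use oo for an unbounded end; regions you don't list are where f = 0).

on [0, 5/2): 5*t**3
on [5/2, 4): 3*t**3/2

decompose at 5/2; ℳ[f](s) sums the 2 pieces' integrals
for t in [0, 5/2): the term is ∫ 5*t**3·t^(s-1)
on [5/2, 4): add ∫ 3*t**3/2·t^(s-1) dt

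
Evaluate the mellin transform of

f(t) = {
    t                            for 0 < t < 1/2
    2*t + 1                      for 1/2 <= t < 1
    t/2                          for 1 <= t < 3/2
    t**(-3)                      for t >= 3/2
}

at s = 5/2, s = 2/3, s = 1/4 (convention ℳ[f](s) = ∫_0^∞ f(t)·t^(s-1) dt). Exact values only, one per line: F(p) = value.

F(5/2) = -19*sqrt(2)/280 + 29/35 + 305*sqrt(6)/336
F(2/3) = 2**(1/3)*(-2268 + 727*3**(2/3) + 3024*2**(2/3))/2520
F(1/4) = 2**(3/4)*(-6534 + 1051*3**(1/4) + 7722*2**(1/4))/2970

summing 4 kernel integrals split by 1/2, 1, 3/2 yields ℳ[f](s)
segment 0 to 1/2 holds t; add its integral
for t in [1/2, 1): the term is ∫ (2*t + 1)·t^(s-1)
for t in [1, 3/2): the term is ∫ t/2·t^(s-1)
segment [3/2, ∞) carries t**(-3); integrate it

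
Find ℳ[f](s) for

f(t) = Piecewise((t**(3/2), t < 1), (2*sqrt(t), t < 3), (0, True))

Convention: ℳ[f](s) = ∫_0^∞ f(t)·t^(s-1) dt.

(4*sqrt(3)*3**s*(2*s + 3) - 4*s - 10)/((2*s + 1)*(2*s + 3))
  Re(s) > -3/2

summing 2 kernel integrals split by 1 yields ℳ[f](s)
piece [0, 1): integrate t**(3/2) against the kernel
∫ 2*sqrt(t)·t^(s-1) over [1, 3)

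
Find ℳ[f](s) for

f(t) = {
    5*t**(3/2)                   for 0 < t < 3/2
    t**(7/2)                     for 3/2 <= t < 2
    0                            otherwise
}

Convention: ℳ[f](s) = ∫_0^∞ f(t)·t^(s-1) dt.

f breaks at 3/2 into 2 integrals to sum
segment [0, 3/2) carries 5*t**(3/2); integrate it
∫ over [3/2, 2) of t**(7/2)·t^(s-1) joins the sum

2*(2**(s + 7/2)*(2*s + 3) + 5*(3/2)**(s + 3/2)*(2*s + 7) - (3/2)**(s + 7/2)*(2*s + 3))/((2*s + 3)*(2*s + 7))
  Re(s) > -3/2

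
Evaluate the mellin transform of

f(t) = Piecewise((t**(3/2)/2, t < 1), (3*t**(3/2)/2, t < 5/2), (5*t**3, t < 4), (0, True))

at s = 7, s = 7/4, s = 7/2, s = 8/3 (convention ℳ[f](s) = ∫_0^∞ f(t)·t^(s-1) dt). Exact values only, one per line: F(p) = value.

F(7) = 1171875*sqrt(10)/8704 + 18087591287/34816
F(7/4) = -3125*2**(1/4)*5**(3/4)/152 - 4/13 + 375*2**(3/4)*5**(1/4)/104 + 10240*sqrt(2)/19
F(7/2) = 26335443/4160 - 78125*sqrt(10)/832
F(8/3) = -46875*2**(1/3)*5**(2/3)/1088 - 6/25 + 225*2**(5/6)*5**(1/6)/32 + 30720*2**(1/3)/17

slice at 1, 5/2, transform all 3 pieces, and sum them
∫ t**(3/2)/2·t^(s-1) over [0, 1)
∫ 3*t**(3/2)/2·t^(s-1) over [1, 5/2)
[5/2, 4) adds the kernel integral of 5*t**3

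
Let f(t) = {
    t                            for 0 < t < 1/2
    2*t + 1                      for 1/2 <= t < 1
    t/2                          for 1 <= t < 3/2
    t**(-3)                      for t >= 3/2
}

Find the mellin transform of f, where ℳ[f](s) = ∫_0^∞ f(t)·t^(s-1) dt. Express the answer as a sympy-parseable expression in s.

(270*2**s*s**2 - 702*2**s*s - 324*2**s + 49*3**s*s**2 - 275*3**s*s - 162*s**2 + 378*s + 324)/(108*2**s*s*(s**2 - 2*s - 3))
  -1 < Re(s) < 3

f breaks at 1/2, 1, 3/2 into 4 integrals to sum
the [0, 1/2) slice contributes ∫ t·t^(s-1) dt
on [1/2, 1): add ∫ (2*t + 1)·t^(s-1) dt
for t in [1, 3/2): the term is ∫ t/2·t^(s-1)
∫ t**(-3)·t^(s-1) over [3/2, ∞)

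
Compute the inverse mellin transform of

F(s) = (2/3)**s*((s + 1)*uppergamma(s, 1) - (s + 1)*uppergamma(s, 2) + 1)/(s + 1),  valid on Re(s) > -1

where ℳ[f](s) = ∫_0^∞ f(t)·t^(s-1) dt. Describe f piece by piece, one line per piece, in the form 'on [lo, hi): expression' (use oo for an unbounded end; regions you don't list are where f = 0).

on [0, 2/3): 3*t/2
on [2/3, 4/3): exp(-3*t/2)

undo the common scale on t: t on [0, 1); exp(-t) on [1, 2)
treat the 2 regions marked off by 2/3 separately and sum
the [0, 2/3) slice contributes ∫ 3*t/2·t^(s-1) dt
∫ exp(-3*t/2)·t^(s-1) over [2/3, 4/3)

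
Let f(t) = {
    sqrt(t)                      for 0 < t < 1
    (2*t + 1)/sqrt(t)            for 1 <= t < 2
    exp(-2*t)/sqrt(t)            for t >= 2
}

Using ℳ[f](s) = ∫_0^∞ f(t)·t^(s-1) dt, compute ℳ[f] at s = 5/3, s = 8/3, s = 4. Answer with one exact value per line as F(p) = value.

F(5/3) = -120/91 + 2**(5/6)*uppergamma(7/6, 4)/4 + 492*2**(1/6)/91
F(8/3) = -192/247 + 2**(5/6)*uppergamma(13/6, 4)/8 + 1704*2**(1/6)/247
F(4) = (sqrt(2)*(945*sqrt(pi)*exp(4)*erfc(2) + 29988)/8064 + (-4096 + 75776*sqrt(2))*exp(4)/8064)*exp(-4)

undo the shared t-power: t**(3/2) on [0, 1); sqrt(t)*(2*t + 1) on [1, 2); sqrt(t)*exp(-2*t) on [2, ∞)
peel off the shared t-power: t on [0, 1); 2*t + 1 on [1, 2); exp(-2*t) on [2, ∞)
summing 3 kernel integrals split by 1, 2 yields ℳ[f](s)
piece [0, 1): integrate sqrt(t) against the kernel
∫ over [1, 2) of (2*t + 1)/sqrt(t)·t^(s-1) joins the sum
∫ over [2, ∞) of exp(-2*t)/sqrt(t)·t^(s-1) joins the sum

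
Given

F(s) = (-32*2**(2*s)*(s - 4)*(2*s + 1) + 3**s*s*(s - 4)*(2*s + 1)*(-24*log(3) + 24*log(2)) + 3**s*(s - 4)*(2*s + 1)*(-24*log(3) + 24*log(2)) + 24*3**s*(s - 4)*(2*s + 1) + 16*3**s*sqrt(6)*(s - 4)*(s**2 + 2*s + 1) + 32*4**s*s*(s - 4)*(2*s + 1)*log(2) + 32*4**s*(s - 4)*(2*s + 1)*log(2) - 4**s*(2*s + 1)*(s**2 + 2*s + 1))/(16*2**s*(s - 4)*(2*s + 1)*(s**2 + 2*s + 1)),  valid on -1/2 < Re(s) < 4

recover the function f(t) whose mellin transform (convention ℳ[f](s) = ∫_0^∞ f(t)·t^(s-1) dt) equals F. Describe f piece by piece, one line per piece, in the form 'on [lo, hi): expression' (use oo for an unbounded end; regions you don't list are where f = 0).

on [0, 3/2): sqrt(t)
on [3/2, 2): t*log(t)
on [2, oo): t**(-4)

summing 3 kernel integrals split by 3/2, 2 yields ℳ[f](s)
on [0, 3/2): add ∫ sqrt(t)·t^(s-1) dt
between 3/2 and 2 the integrand is t*log(t)·t^(s-1)
segment 2 to ∞ holds t**(-4); add its integral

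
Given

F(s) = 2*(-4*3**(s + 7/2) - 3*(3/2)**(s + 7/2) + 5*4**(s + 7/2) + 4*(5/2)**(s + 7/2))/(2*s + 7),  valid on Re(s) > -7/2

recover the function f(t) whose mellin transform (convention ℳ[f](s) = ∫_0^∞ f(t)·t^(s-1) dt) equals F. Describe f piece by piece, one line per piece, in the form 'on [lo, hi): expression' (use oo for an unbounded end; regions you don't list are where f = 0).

on [0, 3/2): 2*t**(7/2)
on [3/2, 5/2): 5*t**(7/2)
on [5/2, 3): t**(7/2)
on [3, 4): 5*t**(7/2)

treat the 4 regions marked off by 3/2, 5/2, 3 separately and sum
on [0, 3/2) integrate f = 2*t**(7/2) against the kernel
between 3/2 and 5/2 the integrand is 5*t**(7/2)·t^(s-1)
segment [5/2, 3) carries t**(7/2); integrate it
for t in [3, 4): the term is ∫ 5*t**(7/2)·t^(s-1)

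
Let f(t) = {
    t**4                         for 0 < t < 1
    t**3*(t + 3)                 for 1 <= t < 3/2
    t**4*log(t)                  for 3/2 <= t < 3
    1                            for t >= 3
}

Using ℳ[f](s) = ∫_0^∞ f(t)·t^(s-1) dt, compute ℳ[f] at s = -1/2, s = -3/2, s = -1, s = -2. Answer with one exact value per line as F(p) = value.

F(-1/2) = -226*sqrt(3)/147 - 27*sqrt(6)*log(3)/56 - 6/5 + 27*sqrt(6)*log(2)/56 + 3861*sqrt(6)/1960 + 54*sqrt(3)*log(3)/7
F(-3/2) = -922*sqrt(3)/675 - 2 + 213*sqrt(6)/100 + log(2**(9*sqrt(6)/20)*3**(-9*sqrt(6)/20 + 18*sqrt(3)/5))
F(-1) = 17/24 + 9*log(2)/8 + 63*log(3)/8
F(-2) = 9*log(2)/8 + 143/144 + 27*log(3)/8

remove the shared t-power first: t**2 on [0, 1); t*(t + 3) on [1, 3/2); t**2*log(t) on [3/2, 3); …
strip the shared t-power: t on [0, 1); t + 3 on [1, 3/2); t*log(t) on [3/2, 3); …
f breaks at 1, 3/2, 3 into 4 integrals to sum
piece [0, 1): integrate t**4 against the kernel
∫ over [1, 3/2) of t**3*(t + 3)·t^(s-1) joins the sum
on [3/2, 3): add ∫ t**4*log(t)·t^(s-1) dt
segment [3, ∞) carries 1; integrate it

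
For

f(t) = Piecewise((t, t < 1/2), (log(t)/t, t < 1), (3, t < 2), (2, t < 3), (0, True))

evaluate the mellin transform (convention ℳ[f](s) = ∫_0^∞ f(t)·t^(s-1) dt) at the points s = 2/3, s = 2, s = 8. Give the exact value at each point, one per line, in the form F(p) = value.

F(2/3) = -27/2 - 3*2**(1/3)*log(2) + 3*2**(2/3)/2 + 3*3**(2/3) + 183*2**(1/3)/20
F(2) = log(2)/2 + 217/24
F(8) = log(2)/896 + 377491477/225792

slice at 1/2, 1, 2, transform all 4 pieces, and sum them
on [0, 1/2) integrate f = t against the kernel
between 1/2 and 1 the integrand is log(t)/t·t^(s-1)
segment 1 to 2 holds 3; add its integral
over [2, 3), the kernel integral of 2 enters the sum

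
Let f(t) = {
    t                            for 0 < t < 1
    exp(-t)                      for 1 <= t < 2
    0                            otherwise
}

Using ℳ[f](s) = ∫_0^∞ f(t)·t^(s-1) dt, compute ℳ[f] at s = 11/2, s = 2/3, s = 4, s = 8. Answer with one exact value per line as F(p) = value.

decompose at 1; ℳ[f](s) sums the 2 pieces' integrals
∫ over [0, 1) of t·t^(s-1) joins the sum
∫ exp(-t)·t^(s-1) over [1, 2)

F(11/2) = (-105170*sqrt(2) + (-12285*sqrt(pi)*erfc(sqrt(2)) + 64 + 12285*sqrt(pi)*erfc(1))*exp(2) + 49790*E)*exp(-2)/416
F(2/3) = -uppergamma(2/3, 2) + uppergamma(2/3, 1) + 3/5
F(4) = -38*exp(-2) + 1/5 + 16*exp(-1)
F(8) = -37200*exp(-2) + 1/9 + 13700*exp(-1)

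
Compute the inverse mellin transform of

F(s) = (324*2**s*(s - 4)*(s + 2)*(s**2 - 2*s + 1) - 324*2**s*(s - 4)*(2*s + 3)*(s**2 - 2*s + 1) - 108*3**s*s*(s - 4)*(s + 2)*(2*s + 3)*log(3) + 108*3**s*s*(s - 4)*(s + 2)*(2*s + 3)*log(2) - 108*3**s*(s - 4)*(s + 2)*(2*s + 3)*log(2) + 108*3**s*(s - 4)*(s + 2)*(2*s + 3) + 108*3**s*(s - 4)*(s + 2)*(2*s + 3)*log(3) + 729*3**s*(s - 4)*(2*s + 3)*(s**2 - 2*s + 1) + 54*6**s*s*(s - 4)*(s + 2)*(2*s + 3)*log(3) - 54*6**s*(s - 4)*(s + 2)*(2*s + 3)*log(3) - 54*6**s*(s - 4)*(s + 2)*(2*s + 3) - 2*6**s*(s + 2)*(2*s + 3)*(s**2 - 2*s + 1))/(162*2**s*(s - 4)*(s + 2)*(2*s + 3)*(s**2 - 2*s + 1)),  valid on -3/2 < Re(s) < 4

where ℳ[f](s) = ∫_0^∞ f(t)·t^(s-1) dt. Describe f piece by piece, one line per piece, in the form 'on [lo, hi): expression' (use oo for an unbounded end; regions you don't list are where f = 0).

cuts at 1, 3/2, 3: linearity sums the 4 kernel integrals
on [0, 1): add ∫ t**(3/2)·t^(s-1) dt
segment 1 to 3/2 holds 2*t**2; add its integral
segment [3/2, 3) carries log(t)/t; integrate it
on [3, ∞): add ∫ t**(-4)·t^(s-1) dt

on [0, 1): t**(3/2)
on [1, 3/2): 2*t**2
on [3/2, 3): log(t)/t
on [3, oo): t**(-4)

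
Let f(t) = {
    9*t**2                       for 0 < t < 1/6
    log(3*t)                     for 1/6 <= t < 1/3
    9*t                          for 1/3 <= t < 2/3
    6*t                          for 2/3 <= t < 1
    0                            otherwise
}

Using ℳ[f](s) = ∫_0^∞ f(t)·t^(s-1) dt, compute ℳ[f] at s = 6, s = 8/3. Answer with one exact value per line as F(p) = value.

remove the common scale on t first: t**2 on [0, 1/2); log(t) on [1/2, 1); 3*t on [1, 2); …
back out the shared t-power: t on [0, 1/2); log(t)/t on [1/2, 1); 3 on [1, 2); …
cuts at 1/6, 1/3, 2/3: linearity sums the 4 kernel integrals
between 0 and 1/6 the integrand is 9*t**2·t^(s-1)
piece [1/6, 1/3): integrate log(3*t) against the kernel
segment 1/3 to 2/3 holds 9*t; add its integral
on [2/3, 1) integrate f = 6*t against the kernel

F(6) = log(2)/279936 + 3071189/3483648
F(8/3) = 6**(1/3)*(-6300*2**(2/3) + 319 + 616*log(2) + 28672*2**(1/3) + 96768*6**(2/3))/354816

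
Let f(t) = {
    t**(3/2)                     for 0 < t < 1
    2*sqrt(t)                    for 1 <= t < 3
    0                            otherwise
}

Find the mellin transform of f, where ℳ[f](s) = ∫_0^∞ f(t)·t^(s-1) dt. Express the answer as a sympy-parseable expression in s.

(4*sqrt(3)*3**s*(2*s + 3) - 4*s - 10)/((2*s + 1)*(2*s + 3))
  Re(s) > -3/2

breakpoints 1: one integral from each of the 2 segments
on [0, 1) integrate f = t**(3/2) against the kernel
segment [1, 3) carries 2*sqrt(t); integrate it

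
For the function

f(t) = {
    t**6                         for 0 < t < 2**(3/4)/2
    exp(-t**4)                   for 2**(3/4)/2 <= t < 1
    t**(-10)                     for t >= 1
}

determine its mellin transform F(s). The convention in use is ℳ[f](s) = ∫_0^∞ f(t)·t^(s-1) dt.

the power substitution comes off first: t**3 on [0, sqrt(2)/2); exp(-t**2) on [sqrt(2)/2, 1); t**(-5) on [1, ∞)
peel off the power substitution: t**(3/2) on [0, 1/2); exp(-t) on [1/2, 1); t**(-5/2) on [1, ∞)
decompose at 2**(3/4)/2, 1; ℳ[f](s) sums the 3 pieces' integrals
between 0 and 2**(3/4)/2 the integrand is t**6·t^(s-1)
over [2**(3/4)/2, 1), the kernel integral of exp(-t**4) enters the sum
segment [1, ∞) carries t**(-10); integrate it

(2**(3/4)/2)**s*(2**(s/4)*(s - 10)*(s + 6)*uppergamma(s/4, 1/2) - 2**(s/4)*(s - 10)*(s + 6)*uppergamma(s/4, 1) - 4*2**(s/4)*(s + 6) + sqrt(2)*(s - 10))/(4*(s - 10)*(s + 6))
  -6 < Re(s) < 10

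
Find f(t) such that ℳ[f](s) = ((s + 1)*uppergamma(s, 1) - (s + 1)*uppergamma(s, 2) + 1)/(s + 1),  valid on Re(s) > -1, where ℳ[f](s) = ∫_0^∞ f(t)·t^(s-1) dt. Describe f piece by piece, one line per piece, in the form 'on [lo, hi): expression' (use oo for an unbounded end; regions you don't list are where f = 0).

decompose at 1; ℳ[f](s) sums the 2 pieces' integrals
∫ over [0, 1) of t·t^(s-1) joins the sum
for t in [1, 2): the term is ∫ exp(-t)·t^(s-1)

on [0, 1): t
on [1, 2): exp(-t)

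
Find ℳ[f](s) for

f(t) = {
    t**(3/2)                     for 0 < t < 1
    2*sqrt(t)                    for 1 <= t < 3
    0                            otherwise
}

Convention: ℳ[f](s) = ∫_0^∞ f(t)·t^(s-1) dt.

(4*sqrt(3)*3**s*(2*s + 3) - 4*s - 10)/((2*s + 1)*(2*s + 3))
  Re(s) > -3/2

cuts at 1: linearity sums the 2 kernel integrals
∫ t**(3/2)·t^(s-1) over [0, 1)
for t in [1, 3): the term is ∫ 2*sqrt(t)·t^(s-1)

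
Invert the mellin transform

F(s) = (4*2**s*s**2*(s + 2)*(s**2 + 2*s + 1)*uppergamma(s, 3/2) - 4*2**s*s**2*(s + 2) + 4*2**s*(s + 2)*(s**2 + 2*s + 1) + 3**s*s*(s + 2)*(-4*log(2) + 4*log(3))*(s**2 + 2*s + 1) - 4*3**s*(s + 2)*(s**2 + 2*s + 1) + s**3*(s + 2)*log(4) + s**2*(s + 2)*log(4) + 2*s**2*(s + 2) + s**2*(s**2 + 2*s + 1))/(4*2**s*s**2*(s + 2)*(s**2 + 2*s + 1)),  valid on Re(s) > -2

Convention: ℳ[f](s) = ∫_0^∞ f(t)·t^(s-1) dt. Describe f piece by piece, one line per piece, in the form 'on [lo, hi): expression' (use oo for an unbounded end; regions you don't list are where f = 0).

on [0, 1/2): t**2
on [1/2, 1): t*log(t)
on [1, 3/2): log(t)
on [3/2, oo): exp(-t)

slice at 1/2, 1, 3/2, transform all 4 pieces, and sum them
piece [0, 1/2): integrate t**2 against the kernel
on [1/2, 1) integrate f = t*log(t) against the kernel
for t in [1, 3/2): the term is ∫ log(t)·t^(s-1)
over [3/2, ∞), the kernel integral of exp(-t) enters the sum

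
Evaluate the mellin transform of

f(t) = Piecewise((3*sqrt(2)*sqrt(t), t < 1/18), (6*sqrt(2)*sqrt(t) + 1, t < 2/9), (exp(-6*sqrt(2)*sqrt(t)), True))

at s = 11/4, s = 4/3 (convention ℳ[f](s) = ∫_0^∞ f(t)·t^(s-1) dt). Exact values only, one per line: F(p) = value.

remove the common scale on t first: 3*sqrt(t) on [0, 1/9); 6*sqrt(t) + 1 on [1/9, 4/9); exp(-6*sqrt(t)) on [4/9, ∞)
back out the power substitution: 3*t on [0, 1/3); 6*t + 1 on [1/3, 2/3); exp(-6*t) on [2/3, ∞)
strip the common scale on t: t on [0, 1); 2*t + 1 on [1, 2); exp(-2*t) on [2, ∞)
f breaks at 1/18, 2/9 into 3 integrals to sum
segment [0, 1/18) carries 3*sqrt(2)*sqrt(t); integrate it
over [1/18, 2/9), the kernel integral of (6*sqrt(2)*sqrt(t) + 1) enters the sum
on [2/9, ∞) integrate f = exp(-6*sqrt(2)*sqrt(t)) against the kernel

F(11/4) = 2**(1/4)*sqrt(3)*(sqrt(2)*(135135*sqrt(pi)*exp(4)*erfc(2) + 9266972)/853991424 + (-98304 + 7471104*sqrt(2))*exp(4)/853991424)*exp(-4)
F(4/3) = 6**(1/3)*(-57*2**(1/3) + 11*2**(2/3)*uppergamma(8/3, 4) + 1032)/4752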